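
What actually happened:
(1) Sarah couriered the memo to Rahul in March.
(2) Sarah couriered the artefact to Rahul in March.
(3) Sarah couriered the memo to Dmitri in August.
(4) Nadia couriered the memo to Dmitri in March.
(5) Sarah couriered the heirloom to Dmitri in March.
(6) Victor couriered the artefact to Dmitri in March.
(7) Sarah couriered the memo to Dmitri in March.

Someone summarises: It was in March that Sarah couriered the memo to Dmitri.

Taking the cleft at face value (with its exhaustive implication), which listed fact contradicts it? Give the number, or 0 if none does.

3

Focus of the cleft: "in March" (the setting). Presupposed background: same agent, thing, recipient (Sarah / the memo / Dmitri).
The exhaustive reading says no other setting fits that background.
But fact (3) also has same agent, thing, recipient (Sarah / the memo / Dmitri), with setting = in August — so the exhaustive reading fails.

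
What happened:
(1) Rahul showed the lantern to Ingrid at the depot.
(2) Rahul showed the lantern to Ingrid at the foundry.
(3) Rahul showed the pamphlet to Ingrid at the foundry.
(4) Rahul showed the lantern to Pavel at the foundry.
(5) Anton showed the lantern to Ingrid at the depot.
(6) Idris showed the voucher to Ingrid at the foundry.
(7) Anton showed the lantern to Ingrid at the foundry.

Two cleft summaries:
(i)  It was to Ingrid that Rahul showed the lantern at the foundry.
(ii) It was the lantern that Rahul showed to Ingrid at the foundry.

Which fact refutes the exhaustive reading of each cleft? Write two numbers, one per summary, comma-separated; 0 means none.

4, 3

Summary (i) focuses "Ingrid" (the recipient); background Rahul as agent and the lantern as thing and at the foundry as setting. Fact (4) matches that background with recipient = Pavel — refutes (i).
Summary (ii) focuses "the lantern" (the thing); background Rahul as agent and Ingrid as recipient and at the foundry as setting. Fact (3) matches that background with thing = the pamphlet — refutes (ii).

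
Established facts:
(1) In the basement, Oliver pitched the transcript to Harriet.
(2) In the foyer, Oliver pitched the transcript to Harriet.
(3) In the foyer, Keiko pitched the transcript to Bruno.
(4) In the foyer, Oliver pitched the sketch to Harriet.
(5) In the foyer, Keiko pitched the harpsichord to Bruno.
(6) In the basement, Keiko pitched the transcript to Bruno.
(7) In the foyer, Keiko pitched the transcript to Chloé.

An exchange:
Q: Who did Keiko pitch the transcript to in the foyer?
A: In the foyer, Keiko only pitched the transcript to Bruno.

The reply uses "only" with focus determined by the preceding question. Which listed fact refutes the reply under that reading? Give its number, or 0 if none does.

The question "Who did ... to ...?" targets the recipient, so in the reply the focus falls on "Bruno".
"Only" then excludes alternative recipients while the background — same agent, thing, setting (Keiko / the transcript / in the foyer) — is held fixed.
Fact (7) keeps same agent, thing, setting (Keiko / the transcript / in the foyer) but has recipient = Chloé; that refutes the reply.
(Fact (5) would refute a reading with focus on the thing — but that is not what the question asks.)

7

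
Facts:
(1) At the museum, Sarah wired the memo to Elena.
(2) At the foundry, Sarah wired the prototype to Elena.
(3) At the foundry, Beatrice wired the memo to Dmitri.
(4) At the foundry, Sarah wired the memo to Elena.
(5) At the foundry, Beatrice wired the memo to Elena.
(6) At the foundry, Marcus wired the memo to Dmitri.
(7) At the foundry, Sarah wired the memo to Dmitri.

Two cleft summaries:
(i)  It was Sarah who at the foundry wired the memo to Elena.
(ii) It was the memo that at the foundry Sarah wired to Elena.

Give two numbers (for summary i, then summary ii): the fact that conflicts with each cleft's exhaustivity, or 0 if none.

Summary (i) focuses "Sarah" (the agent); background same thing, recipient, setting (the memo / Elena / at the foundry). Fact (5) matches that background with agent = Beatrice — refutes (i).
Summary (ii) focuses "the memo" (the thing); background same agent, recipient, setting (Sarah / Elena / at the foundry). Fact (2) matches that background with thing = the prototype — refutes (ii).

5, 2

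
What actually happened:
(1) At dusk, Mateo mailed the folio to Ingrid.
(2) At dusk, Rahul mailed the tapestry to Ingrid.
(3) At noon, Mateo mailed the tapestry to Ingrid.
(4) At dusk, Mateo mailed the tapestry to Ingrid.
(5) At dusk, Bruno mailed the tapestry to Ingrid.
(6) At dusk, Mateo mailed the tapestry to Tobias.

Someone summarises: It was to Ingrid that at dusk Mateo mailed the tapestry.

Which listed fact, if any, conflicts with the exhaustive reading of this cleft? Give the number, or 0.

6

The cleft puts "Ingrid" in focus and presupposes the open proposition with Mateo as agent and the tapestry as thing and at dusk as setting.
The exhaustive reading says no other recipient fits that background.
But fact (6) also has Mateo as agent and the tapestry as thing and at dusk as setting, with recipient = Tobias — so the exhaustive reading fails.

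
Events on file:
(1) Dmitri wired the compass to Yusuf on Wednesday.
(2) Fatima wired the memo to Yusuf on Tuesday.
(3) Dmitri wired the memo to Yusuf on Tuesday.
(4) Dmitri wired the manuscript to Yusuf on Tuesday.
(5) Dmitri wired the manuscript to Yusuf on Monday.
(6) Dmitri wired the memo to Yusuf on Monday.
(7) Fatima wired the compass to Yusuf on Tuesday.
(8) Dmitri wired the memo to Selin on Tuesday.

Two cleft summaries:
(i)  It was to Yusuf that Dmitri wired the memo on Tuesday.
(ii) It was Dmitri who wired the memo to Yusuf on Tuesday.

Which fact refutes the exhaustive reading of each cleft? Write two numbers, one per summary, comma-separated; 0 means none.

Summary (i) focuses "Yusuf" (the recipient); background same agent, thing, setting (Dmitri / the memo / on Tuesday). Fact (8) matches that background with recipient = Selin — refutes (i).
Summary (ii) focuses "Dmitri" (the agent); background same thing, recipient, setting (the memo / Yusuf / on Tuesday). Fact (2) matches that background with agent = Fatima — refutes (ii).

8, 2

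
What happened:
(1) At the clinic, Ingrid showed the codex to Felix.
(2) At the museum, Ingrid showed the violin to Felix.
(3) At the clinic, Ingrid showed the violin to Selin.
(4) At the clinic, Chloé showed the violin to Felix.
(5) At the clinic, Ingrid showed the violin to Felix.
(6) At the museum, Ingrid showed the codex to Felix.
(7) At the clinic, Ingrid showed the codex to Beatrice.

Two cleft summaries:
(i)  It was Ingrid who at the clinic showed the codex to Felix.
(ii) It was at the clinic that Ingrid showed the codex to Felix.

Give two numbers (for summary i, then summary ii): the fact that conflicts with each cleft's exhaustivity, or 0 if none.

0, 6

(i): focus "Ingrid". No fact shares the codex as thing and Felix as recipient and at the clinic as setting with a different agent. 0.
(ii): focus "at the clinic". Looking for Ingrid as agent and the codex as thing and Felix as recipient with some other setting — fact (6) has at the museum there. Refuted.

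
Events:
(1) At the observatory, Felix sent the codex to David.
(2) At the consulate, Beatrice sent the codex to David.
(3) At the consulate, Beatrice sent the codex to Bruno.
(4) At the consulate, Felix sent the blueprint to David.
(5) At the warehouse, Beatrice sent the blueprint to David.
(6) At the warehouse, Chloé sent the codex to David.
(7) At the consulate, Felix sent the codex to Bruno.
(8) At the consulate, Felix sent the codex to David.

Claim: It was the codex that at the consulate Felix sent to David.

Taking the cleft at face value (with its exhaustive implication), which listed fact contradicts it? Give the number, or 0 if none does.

4

The cleft puts "the codex" in focus and presupposes the open proposition with Felix as agent and David as recipient and at the consulate as setting.
Exhaustivity: the codex is the only thing satisfying that background.
Fact (4) shares the background but with thing = the blueprint; exhaustivity is violated.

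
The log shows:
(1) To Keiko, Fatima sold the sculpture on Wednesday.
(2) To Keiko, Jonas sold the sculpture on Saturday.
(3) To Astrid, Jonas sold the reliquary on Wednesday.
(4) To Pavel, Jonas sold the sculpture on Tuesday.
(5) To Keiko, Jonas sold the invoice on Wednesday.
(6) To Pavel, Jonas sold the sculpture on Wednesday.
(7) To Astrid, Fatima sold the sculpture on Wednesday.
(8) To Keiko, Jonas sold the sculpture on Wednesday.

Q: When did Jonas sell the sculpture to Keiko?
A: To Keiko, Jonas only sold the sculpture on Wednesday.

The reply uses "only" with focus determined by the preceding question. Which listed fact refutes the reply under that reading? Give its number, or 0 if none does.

2

Answering "When did ...?" puts focus on the setting — here, "on Wednesday".
So "only" ranges over settings; the rest (agent = Jonas, thing = the sculpture, recipient = Keiko) is presupposed.
Fact (2) keeps agent = Jonas, thing = the sculpture, recipient = Keiko but has setting = on Saturday; that refutes the reply.
(Fact (5) would refute a reading with focus on the thing — but that is not what the question asks.)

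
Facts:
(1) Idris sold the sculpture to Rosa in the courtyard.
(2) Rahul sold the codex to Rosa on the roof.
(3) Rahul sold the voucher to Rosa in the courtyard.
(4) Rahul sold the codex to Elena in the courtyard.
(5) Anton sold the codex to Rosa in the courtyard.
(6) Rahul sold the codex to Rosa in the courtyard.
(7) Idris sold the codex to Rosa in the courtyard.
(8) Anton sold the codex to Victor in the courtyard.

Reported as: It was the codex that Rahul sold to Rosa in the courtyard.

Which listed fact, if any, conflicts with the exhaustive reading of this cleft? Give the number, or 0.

3

Focus of the cleft: "the codex" (the thing). Presupposed background: same agent, recipient, setting (Rahul / Rosa / in the courtyard).
Exhaustivity: the codex is the only thing satisfying that background.
But fact (3) also has same agent, recipient, setting (Rahul / Rosa / in the courtyard), with thing = the voucher — so the exhaustive reading fails.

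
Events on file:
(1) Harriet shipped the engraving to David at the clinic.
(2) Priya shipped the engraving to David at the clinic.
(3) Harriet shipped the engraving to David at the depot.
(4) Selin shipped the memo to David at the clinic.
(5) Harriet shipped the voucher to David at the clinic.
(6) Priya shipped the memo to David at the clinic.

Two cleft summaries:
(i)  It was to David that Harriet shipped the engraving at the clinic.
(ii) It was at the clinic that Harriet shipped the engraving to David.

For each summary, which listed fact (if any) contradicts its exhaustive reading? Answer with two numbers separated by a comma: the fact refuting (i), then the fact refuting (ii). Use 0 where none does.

0, 3

Summary (i) focuses "David" (the recipient); background Harriet as agent and the engraving as thing and at the clinic as setting. No fact matches that background with a different recipient, so 0.
Summary (ii) focuses "at the clinic" (the setting); background Harriet as agent and the engraving as thing and David as recipient. Fact (3) matches that background with setting = at the depot — refutes (ii).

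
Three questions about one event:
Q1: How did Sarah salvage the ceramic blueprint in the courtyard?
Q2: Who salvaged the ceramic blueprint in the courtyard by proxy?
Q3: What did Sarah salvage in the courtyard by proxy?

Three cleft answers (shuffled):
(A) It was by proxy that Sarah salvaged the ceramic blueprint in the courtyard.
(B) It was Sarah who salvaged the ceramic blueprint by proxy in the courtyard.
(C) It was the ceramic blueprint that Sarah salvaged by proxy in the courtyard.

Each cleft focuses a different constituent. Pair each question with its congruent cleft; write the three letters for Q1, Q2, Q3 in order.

Q1 asks about the manner; cleft (A) focuses "by proxy", which is the manner — so Q1 → A.
Q2 asks about the subject (agent); cleft (B) focuses "Sarah", which is the subject (agent) — so Q2 → B.
Q3 asks about the direct object; cleft (C) focuses "the ceramic blueprint", which is the direct object — so Q3 → C.
Mapping: Q1→A, Q2→B, Q3→C.

ABC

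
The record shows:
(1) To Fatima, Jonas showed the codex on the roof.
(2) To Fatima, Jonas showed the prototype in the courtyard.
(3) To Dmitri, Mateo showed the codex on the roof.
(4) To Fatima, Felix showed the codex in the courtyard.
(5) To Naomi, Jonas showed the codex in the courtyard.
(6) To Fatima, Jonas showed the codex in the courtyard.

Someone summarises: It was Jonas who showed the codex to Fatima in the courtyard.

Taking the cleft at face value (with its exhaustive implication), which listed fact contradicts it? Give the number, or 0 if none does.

4

Focus of the cleft: "Jonas" (the agent). Presupposed background: same thing, recipient, setting (the codex / Fatima / in the courtyard).
Exhaustivity: Jonas is the only agent satisfying that background.
Fact (4) shares the background but with agent = Felix; exhaustivity is violated.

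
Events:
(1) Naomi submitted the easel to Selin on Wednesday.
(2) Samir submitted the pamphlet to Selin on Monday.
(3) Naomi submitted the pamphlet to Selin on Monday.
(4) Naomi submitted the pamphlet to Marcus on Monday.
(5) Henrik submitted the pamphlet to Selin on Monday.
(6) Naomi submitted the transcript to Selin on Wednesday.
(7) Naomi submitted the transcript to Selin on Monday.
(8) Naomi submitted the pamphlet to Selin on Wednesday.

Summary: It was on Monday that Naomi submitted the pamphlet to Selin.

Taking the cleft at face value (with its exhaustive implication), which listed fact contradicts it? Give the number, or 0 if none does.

The cleft puts "on Monday" in focus and presupposes the open proposition with Naomi as agent and the pamphlet as thing and Selin as recipient.
The exhaustive reading says no other setting fits that background.
But fact (8) also has Naomi as agent and the pamphlet as thing and Selin as recipient, with setting = on Wednesday — so the exhaustive reading fails.

8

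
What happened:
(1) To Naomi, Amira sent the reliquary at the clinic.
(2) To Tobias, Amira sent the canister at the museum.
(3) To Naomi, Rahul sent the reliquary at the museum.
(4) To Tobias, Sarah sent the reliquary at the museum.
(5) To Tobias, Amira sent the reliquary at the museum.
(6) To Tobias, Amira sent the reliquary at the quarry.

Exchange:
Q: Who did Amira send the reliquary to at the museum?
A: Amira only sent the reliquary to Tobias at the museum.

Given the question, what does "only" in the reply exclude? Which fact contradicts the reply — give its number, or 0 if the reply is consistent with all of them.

0

The question "Who did ... to ...?" targets the recipient, so in the reply the focus falls on "Tobias".
"Only" then excludes alternative recipients while the background — same agent, thing, setting (Amira / the reliquary / at the museum) — is held fixed.
No listed fact shares that background with another recipient. Nothing contradicts the reply.
(Fact (2) would refute a reading with focus on the thing — but that is not what the question asks.)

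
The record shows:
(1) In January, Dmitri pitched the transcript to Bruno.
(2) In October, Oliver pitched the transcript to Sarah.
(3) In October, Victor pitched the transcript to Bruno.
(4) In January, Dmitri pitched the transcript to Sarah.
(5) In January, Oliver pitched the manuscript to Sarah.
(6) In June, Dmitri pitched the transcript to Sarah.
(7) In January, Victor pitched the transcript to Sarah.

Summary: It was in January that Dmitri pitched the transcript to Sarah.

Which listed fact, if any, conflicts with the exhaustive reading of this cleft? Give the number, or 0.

Focus of the cleft: "in January" (the setting). Presupposed background: Dmitri as agent and the transcript as thing and Sarah as recipient.
The exhaustive reading says no other setting fits that background.
Fact (6) shares the background but with setting = in June; exhaustivity is violated.

6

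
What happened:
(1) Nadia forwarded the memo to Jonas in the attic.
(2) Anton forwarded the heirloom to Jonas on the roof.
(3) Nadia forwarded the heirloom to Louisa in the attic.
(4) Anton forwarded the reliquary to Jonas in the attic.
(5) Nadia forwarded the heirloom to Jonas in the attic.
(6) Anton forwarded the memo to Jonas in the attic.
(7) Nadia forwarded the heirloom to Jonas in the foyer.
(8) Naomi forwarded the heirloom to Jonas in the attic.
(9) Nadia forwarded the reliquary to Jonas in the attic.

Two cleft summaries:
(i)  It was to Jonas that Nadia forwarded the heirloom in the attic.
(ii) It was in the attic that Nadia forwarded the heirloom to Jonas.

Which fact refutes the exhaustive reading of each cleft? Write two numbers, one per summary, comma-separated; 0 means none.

(i): focus "Jonas". Looking for same agent, thing, setting (Nadia / the heirloom / in the attic) with some other recipient — fact (3) has Louisa there. Refuted.
(ii): focus "in the attic". Looking for same agent, thing, recipient (Nadia / the heirloom / Jonas) with some other setting — fact (7) has in the foyer there. Refuted.

3, 7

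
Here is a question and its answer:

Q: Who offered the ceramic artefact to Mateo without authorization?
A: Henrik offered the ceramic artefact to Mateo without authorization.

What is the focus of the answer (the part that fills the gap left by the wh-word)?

Henrik

The wh-word "who" asks about the subject (agent).
In the answer, "the ceramic artefact", "to Mateo" and "without authorization" are given — repeated from the question.
The constituent filling the subject (agent) gap is "Henrik"; that is the focus and would carry nuclear stress.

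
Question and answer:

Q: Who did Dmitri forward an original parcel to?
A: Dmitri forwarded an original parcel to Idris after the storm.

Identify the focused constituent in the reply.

The wh-word "who" asks about the recipient.
In the answer, "Dmitri" and "an original parcel" are given — repeated from the question.
"after the storm" is also new, but it specifies the time, which is not what the question asks about — so it is not the focus.
The constituent filling the recipient gap is "to Idris"; that is the focus.

to Idris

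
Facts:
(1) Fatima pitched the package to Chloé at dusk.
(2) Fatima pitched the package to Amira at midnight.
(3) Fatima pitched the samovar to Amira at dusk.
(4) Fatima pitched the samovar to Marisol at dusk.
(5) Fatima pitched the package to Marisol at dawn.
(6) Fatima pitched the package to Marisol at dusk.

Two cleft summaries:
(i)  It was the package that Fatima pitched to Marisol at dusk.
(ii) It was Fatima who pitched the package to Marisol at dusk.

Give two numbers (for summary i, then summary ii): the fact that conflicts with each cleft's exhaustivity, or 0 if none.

(i): focus "the package". Looking for same agent, recipient, setting (Fatima / Marisol / at dusk) with some other thing — fact (4) has the samovar there. Refuted.
(ii): focus "Fatima". No fact shares same thing, recipient, setting (the package / Marisol / at dusk) with a different agent. 0.

4, 0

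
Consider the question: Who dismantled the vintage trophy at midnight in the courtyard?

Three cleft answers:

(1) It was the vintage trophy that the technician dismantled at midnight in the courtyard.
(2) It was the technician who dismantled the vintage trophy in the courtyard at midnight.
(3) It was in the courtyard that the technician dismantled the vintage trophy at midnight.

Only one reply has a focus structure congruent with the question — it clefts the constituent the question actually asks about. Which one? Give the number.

The question word "who" targets the subject (agent).
Option (1) clefts "the vintage trophy" — the direct object, not what was asked.
Option (2) clefts "the technician" — that matches what the question asks about.
Option (3) clefts "in the courtyard" — the location, not what was asked.
So the congruent reply is (2).

2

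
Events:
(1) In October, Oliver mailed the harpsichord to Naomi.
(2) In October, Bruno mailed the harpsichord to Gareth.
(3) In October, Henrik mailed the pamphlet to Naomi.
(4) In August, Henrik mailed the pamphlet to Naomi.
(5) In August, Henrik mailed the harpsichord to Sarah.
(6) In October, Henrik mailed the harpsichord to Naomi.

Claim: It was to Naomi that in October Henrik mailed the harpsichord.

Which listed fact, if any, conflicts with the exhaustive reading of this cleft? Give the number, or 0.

0

Focus of the cleft: "Naomi" (the recipient). Presupposed background: agent = Henrik, thing = the harpsichord, setting = in October.
Exhaustivity: Naomi is the only recipient satisfying that background.
No listed fact matches the background with a different recipient. Exhaustivity holds.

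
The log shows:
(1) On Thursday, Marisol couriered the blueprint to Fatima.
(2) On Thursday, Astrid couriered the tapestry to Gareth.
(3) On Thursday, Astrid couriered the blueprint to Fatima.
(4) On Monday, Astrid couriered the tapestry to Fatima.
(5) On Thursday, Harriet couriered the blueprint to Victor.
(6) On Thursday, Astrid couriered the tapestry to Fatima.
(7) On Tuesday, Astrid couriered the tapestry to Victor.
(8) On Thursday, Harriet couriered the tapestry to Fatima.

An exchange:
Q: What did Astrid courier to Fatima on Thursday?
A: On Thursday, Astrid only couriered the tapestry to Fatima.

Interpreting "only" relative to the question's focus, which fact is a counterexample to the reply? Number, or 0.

Answering "What did ...?" puts focus on the thing — here, "the tapestry".
So "only" ranges over things; the rest (Astrid as agent and Fatima as recipient and on Thursday as setting) is presupposed.
Fact (3) keeps Astrid as agent and Fatima as recipient and on Thursday as setting but has thing = the blueprint; that refutes the reply.
(Fact (2) would refute a reading with focus on the recipient — but that is not what the question asks.)

3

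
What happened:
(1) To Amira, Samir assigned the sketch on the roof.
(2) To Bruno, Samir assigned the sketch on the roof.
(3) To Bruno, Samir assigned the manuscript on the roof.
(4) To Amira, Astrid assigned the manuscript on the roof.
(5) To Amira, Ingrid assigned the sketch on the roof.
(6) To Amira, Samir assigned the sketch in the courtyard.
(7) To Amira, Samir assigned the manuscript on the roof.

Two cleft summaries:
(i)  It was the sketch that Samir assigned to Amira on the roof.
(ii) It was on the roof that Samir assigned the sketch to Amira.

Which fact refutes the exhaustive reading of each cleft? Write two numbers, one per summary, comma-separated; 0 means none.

7, 6

Summary (i) focuses "the sketch" (the thing); background same agent, recipient, setting (Samir / Amira / on the roof). Fact (7) matches that background with thing = the manuscript — refutes (i).
Summary (ii) focuses "on the roof" (the setting); background same agent, thing, recipient (Samir / the sketch / Amira). Fact (6) matches that background with setting = in the courtyard — refutes (ii).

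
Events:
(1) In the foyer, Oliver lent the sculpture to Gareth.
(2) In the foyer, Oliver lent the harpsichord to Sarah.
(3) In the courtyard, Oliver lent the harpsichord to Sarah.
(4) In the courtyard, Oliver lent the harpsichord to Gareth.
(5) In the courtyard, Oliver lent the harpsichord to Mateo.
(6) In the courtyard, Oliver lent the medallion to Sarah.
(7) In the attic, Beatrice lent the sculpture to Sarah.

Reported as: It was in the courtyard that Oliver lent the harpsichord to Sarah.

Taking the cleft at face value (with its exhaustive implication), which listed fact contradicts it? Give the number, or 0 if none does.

Focus of the cleft: "in the courtyard" (the setting). Presupposed background: same agent, thing, recipient (Oliver / the harpsichord / Sarah).
The exhaustive reading says no other setting fits that background.
But fact (2) also has same agent, thing, recipient (Oliver / the harpsichord / Sarah), with setting = in the foyer — so the exhaustive reading fails.

2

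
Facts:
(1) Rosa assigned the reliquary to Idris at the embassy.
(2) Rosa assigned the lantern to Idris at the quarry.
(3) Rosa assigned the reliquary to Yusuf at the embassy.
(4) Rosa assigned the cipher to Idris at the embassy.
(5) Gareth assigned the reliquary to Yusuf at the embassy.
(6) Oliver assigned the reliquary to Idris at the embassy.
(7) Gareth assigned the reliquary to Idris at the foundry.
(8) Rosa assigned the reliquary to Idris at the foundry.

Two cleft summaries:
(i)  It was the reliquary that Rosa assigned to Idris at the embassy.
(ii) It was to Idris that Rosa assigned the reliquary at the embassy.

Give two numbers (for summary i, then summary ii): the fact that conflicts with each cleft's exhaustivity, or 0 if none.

(i): focus "the reliquary". Looking for Rosa as agent and Idris as recipient and at the embassy as setting with some other thing — fact (4) has the cipher there. Refuted.
(ii): focus "Idris". Looking for Rosa as agent and the reliquary as thing and at the embassy as setting with some other recipient — fact (3) has Yusuf there. Refuted.

4, 3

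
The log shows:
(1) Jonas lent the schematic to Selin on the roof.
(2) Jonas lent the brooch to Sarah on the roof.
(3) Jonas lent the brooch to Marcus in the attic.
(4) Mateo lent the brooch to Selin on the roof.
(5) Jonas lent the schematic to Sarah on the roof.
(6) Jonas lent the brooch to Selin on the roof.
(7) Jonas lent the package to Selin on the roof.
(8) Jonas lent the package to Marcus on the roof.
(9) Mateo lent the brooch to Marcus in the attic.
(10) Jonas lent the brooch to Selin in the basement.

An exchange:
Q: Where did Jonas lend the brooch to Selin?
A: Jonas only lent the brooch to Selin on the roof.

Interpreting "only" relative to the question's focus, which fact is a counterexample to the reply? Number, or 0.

Answering "Where did ...?" puts focus on the setting — here, "on the roof".
So "only" ranges over settings; the rest (Jonas as agent and the brooch as thing and Selin as recipient) is presupposed.
Fact (10) keeps Jonas as agent and the brooch as thing and Selin as recipient but has setting = in the basement; that refutes the reply.
(Fact (2) would refute a reading with focus on the recipient — but that is not what the question asks.)

10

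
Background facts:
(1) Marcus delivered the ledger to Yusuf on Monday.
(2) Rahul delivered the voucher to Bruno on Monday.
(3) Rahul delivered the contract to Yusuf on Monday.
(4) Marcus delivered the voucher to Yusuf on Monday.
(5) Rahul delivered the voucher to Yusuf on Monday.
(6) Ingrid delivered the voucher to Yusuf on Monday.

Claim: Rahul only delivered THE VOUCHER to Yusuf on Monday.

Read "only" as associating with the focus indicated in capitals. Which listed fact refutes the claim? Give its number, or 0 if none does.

3

The capitals mark "the voucher" as focus. So "only" rules out other things, with the rest (agent = Rahul, recipient = Yusuf, setting = on Monday) as background.
Fact (3) shares the background but differs in thing (the contract) — a counterexample.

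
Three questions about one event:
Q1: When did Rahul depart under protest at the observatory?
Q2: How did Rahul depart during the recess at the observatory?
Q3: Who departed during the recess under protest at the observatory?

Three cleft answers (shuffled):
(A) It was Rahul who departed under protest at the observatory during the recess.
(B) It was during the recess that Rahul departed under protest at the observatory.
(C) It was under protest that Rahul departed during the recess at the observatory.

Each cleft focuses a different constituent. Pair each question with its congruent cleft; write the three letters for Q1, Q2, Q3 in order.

BCA

Q1 asks about the time; cleft (B) focuses "during the recess", which is the time — so Q1 → B.
Q2 asks about the manner; cleft (C) focuses "under protest", which is the manner — so Q2 → C.
Q3 asks about the subject (agent); cleft (A) focuses "Rahul", which is the subject (agent) — so Q3 → A.
Mapping: Q1→B, Q2→C, Q3→A.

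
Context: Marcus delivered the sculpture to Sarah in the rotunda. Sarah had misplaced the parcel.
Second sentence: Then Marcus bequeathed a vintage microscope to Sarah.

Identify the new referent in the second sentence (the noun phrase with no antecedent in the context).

a vintage microscope

"Marcus" and "Sarah" in the second sentence are given — already mentioned in the context.
"a vintage microscope" has no antecedent in the context; it is discourse-new (the indefinite article also signals a new referent).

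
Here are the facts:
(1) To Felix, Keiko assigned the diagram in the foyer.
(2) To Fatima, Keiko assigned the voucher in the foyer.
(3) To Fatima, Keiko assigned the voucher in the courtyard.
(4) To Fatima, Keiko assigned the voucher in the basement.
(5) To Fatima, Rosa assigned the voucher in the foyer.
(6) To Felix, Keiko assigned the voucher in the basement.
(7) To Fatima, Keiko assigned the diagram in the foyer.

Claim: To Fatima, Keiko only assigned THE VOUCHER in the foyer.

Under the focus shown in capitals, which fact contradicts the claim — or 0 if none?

7

Focus (in capitals) is "the voucher" — the thing. "Only" excludes alternative things while holding fixed agent = Keiko, recipient = Fatima, setting = in the foyer.
Fact (7) shares the background but differs in thing (the diagram) — a counterexample.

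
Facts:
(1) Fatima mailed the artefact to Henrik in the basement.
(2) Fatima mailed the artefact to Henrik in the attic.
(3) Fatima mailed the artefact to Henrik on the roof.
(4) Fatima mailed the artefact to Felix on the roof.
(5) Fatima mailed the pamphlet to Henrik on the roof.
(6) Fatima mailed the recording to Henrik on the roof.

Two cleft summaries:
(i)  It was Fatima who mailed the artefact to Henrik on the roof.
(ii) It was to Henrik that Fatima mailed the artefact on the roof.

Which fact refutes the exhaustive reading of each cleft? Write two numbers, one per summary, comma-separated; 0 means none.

Summary (i) focuses "Fatima" (the agent); background same thing, recipient, setting (the artefact / Henrik / on the roof). No fact matches that background with a different agent, so 0.
Summary (ii) focuses "Henrik" (the recipient); background same agent, thing, setting (Fatima / the artefact / on the roof). Fact (4) matches that background with recipient = Felix — refutes (ii).

0, 4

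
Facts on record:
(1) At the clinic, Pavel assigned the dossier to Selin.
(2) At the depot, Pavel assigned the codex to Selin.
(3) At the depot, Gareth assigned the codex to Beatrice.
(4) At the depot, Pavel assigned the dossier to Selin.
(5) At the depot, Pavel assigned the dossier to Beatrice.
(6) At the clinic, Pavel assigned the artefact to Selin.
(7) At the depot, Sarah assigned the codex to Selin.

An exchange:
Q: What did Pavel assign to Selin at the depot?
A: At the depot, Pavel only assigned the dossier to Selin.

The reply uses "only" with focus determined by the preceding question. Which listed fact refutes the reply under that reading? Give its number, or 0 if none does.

2

Answering "What did ...?" puts focus on the thing — here, "the dossier".
"Only" then excludes alternative things while the background — agent = Pavel, recipient = Selin, setting = at the depot — is held fixed.
Fact (2) keeps agent = Pavel, recipient = Selin, setting = at the depot but has thing = the codex; that refutes the reply.
(Fact (1) would refute a reading with focus on the setting — but that is not what the question asks.)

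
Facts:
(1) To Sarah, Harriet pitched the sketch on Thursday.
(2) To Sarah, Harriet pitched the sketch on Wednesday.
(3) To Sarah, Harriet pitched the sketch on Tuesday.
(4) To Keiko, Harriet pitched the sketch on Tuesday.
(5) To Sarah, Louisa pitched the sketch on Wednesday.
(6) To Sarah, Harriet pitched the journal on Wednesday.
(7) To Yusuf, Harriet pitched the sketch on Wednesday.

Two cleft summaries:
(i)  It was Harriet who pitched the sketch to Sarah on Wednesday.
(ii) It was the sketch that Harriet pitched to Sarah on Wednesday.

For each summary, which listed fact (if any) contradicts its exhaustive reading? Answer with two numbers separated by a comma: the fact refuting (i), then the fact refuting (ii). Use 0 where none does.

5, 6

Summary (i) focuses "Harriet" (the agent); background the sketch as thing and Sarah as recipient and on Wednesday as setting. Fact (5) matches that background with agent = Louisa — refutes (i).
Summary (ii) focuses "the sketch" (the thing); background Harriet as agent and Sarah as recipient and on Wednesday as setting. Fact (6) matches that background with thing = the journal — refutes (ii).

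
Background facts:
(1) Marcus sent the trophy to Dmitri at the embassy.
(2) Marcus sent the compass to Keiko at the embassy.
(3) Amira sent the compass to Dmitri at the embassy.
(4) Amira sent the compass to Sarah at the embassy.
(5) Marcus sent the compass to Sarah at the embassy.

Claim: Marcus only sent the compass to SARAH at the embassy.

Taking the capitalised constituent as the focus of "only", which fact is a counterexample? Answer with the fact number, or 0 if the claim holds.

Focus (in capitals) is "Sarah" — the recipient. "Only" excludes alternative recipients while holding fixed Marcus as agent and the compass as thing and at the embassy as setting.
Fact (2) shares the background but differs in recipient (Keiko) — a counterexample.

2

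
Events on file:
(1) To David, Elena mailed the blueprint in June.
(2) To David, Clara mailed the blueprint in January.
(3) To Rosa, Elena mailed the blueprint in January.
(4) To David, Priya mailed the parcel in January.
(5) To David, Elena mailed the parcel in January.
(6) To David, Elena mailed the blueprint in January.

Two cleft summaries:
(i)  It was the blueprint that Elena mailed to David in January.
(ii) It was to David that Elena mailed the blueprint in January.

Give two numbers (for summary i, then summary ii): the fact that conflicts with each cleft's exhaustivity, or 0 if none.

5, 3

Summary (i) focuses "the blueprint" (the thing); background Elena as agent and David as recipient and in January as setting. Fact (5) matches that background with thing = the parcel — refutes (i).
Summary (ii) focuses "David" (the recipient); background Elena as agent and the blueprint as thing and in January as setting. Fact (3) matches that background with recipient = Rosa — refutes (ii).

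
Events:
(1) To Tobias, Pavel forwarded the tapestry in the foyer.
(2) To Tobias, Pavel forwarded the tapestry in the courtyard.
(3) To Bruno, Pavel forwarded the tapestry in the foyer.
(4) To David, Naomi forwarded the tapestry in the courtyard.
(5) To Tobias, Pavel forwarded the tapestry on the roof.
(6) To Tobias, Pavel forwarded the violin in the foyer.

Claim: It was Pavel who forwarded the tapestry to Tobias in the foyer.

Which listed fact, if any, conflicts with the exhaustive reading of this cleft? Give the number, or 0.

0

The cleft puts "Pavel" in focus and presupposes the open proposition with same thing, recipient, setting (the tapestry / Tobias / in the foyer).
The exhaustive reading says no other agent fits that background.
No listed fact matches the background with a different agent. Exhaustivity holds.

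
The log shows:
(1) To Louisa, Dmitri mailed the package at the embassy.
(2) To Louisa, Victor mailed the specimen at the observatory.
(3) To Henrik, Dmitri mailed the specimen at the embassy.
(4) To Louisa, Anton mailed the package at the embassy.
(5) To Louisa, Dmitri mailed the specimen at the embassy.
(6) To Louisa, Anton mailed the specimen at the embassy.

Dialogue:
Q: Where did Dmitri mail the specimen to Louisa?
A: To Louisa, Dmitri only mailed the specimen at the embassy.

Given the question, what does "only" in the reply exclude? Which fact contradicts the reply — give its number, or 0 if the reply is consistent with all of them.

0

The question "Where did ...?" targets the setting, so in the reply the focus falls on "at the embassy".
So "only" ranges over settings; the rest (Dmitri as agent and the specimen as thing and Louisa as recipient) is presupposed.
No fact keeps Dmitri as agent and the specimen as thing and Louisa as recipient while changing the setting; every other fact differs on something backgrounded. The reply stands.
(Fact (1) would refute a reading with focus on the thing — but that is not what the question asks.)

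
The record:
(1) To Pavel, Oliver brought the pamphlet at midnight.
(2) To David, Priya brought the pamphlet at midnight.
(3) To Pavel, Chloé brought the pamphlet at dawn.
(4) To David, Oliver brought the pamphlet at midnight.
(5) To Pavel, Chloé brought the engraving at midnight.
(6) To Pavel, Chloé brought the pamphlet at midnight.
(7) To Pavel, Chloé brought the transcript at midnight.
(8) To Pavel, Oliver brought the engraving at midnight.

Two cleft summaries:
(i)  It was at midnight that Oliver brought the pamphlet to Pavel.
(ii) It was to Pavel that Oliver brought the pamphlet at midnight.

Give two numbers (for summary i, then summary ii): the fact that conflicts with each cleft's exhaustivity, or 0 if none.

0, 4

(i): focus "at midnight". No fact shares Oliver as agent and the pamphlet as thing and Pavel as recipient with a different setting. 0.
(ii): focus "Pavel". Looking for Oliver as agent and the pamphlet as thing and at midnight as setting with some other recipient — fact (4) has David there. Refuted.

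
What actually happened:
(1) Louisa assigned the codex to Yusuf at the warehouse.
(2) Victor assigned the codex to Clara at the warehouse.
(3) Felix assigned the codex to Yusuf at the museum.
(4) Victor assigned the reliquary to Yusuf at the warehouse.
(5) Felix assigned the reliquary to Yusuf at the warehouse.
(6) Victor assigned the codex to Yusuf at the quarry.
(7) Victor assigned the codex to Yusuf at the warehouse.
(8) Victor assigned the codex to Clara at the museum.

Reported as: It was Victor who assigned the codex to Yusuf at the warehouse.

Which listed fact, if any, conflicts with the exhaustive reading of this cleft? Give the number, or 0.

1

Focus of the cleft: "Victor" (the agent). Presupposed background: same thing, recipient, setting (the codex / Yusuf / at the warehouse).
The exhaustive reading says no other agent fits that background.
Fact (1) shares the background but with agent = Louisa; exhaustivity is violated.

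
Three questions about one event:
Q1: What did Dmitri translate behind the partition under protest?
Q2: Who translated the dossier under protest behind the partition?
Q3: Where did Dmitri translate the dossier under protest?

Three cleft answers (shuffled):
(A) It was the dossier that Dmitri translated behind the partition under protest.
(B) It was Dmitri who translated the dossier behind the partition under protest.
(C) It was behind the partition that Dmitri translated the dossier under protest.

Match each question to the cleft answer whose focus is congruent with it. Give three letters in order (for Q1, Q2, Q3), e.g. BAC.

Q1 asks about the direct object; cleft (A) focuses "the dossier", which is the direct object — so Q1 → A.
Q2 asks about the subject (agent); cleft (B) focuses "Dmitri", which is the subject (agent) — so Q2 → B.
Q3 asks about the location; cleft (C) focuses "behind the partition", which is the location — so Q3 → C.
Mapping: Q1→A, Q2→B, Q3→C.

ABC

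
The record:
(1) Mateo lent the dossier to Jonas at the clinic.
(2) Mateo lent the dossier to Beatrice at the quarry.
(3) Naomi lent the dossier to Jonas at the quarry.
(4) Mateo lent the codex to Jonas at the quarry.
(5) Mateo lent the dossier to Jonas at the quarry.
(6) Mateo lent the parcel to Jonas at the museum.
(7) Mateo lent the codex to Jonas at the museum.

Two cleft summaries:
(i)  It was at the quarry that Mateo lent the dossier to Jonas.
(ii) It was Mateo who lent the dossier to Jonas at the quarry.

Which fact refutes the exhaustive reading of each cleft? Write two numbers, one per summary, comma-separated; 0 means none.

Summary (i) focuses "at the quarry" (the setting); background agent = Mateo, thing = the dossier, recipient = Jonas. Fact (1) matches that background with setting = at the clinic — refutes (i).
Summary (ii) focuses "Mateo" (the agent); background thing = the dossier, recipient = Jonas, setting = at the quarry. Fact (3) matches that background with agent = Naomi — refutes (ii).

1, 3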